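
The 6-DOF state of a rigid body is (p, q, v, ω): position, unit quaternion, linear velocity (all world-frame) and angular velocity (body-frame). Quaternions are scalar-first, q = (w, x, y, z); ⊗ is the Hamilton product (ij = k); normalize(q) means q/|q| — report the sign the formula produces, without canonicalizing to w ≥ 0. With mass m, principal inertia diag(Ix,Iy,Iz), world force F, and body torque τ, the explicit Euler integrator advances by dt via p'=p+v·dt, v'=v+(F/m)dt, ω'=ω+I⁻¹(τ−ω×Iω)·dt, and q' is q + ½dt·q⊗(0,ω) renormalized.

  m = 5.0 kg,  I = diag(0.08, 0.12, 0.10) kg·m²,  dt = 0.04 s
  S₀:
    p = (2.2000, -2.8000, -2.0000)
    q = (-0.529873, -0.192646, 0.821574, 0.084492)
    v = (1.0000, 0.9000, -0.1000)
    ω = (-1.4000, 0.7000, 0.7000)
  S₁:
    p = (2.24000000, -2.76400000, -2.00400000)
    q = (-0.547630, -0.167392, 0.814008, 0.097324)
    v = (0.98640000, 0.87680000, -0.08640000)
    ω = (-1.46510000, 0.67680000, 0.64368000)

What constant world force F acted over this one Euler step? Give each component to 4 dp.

Δv = v₁−v₀ = (-0.01360000, -0.02320000, 0.01360000)
applied force F = (-1.7000, -2.9000, 1.7000)

F = (-1.7000, -2.9000, 1.7000)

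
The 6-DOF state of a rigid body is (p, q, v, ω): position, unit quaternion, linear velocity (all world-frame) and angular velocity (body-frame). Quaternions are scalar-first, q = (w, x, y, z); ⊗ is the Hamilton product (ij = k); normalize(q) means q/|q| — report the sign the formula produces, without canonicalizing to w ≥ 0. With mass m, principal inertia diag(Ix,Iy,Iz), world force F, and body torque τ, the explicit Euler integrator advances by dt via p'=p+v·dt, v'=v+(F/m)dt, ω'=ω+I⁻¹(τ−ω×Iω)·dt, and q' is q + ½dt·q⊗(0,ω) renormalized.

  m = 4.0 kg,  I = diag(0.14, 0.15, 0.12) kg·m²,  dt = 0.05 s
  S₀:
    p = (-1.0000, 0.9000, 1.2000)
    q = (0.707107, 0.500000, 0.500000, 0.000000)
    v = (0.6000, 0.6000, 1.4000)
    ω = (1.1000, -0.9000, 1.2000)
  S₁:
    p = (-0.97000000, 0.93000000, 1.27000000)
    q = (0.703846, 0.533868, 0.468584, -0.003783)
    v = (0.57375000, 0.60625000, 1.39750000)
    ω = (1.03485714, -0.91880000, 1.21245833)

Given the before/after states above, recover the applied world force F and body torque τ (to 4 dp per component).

F = (-2.1000, 0.5000, -0.2000)
τ = (-0.1500, -0.0300, 0.0200)

rate change Δω = (-0.06514286, -0.01880000, 0.01245833)
I·α + gyro = (-0.1500, -0.0300, 0.0200)
v₁ − v₀ = (-0.02625000, 0.00625000, -0.00250000)
applied force F = (-2.1000, 0.5000, -0.2000)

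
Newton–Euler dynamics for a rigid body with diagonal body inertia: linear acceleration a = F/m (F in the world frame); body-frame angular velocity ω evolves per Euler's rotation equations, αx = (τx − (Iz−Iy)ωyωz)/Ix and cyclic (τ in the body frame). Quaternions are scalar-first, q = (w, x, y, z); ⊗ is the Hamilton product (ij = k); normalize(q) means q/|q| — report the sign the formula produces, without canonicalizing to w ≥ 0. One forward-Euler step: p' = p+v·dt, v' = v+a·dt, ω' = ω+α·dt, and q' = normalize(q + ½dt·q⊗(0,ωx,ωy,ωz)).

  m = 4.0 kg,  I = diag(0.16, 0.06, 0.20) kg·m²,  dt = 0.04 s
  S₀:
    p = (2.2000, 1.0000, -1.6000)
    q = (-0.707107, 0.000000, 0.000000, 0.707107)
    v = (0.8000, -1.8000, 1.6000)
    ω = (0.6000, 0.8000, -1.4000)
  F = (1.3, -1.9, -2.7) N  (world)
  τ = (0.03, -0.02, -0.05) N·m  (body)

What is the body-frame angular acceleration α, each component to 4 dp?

ω×(Iω) gyroscopic = (-0.1568, 0.0336, -0.0480)
angular accel α = (1.1675, -0.8933, -0.0100)

α = (1.1675, -0.8933, -0.0100)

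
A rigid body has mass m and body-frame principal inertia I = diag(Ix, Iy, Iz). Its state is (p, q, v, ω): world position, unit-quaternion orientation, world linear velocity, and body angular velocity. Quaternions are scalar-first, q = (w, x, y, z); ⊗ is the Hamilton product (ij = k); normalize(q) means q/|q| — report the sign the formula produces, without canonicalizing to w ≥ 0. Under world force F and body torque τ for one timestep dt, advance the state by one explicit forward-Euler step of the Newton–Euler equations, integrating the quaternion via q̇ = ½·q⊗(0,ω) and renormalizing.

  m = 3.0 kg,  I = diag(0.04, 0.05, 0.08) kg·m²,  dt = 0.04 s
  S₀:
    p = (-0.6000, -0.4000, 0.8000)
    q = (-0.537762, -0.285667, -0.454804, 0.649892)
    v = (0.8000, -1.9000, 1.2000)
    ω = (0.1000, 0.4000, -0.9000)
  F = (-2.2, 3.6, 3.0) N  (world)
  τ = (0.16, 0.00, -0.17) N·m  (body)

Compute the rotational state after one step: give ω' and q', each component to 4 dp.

ω' = (0.2708, 0.3971, -0.9852)
q' = (-0.5218, -0.2837, -0.4629, 0.6581)

angular accel α = (4.2700, -0.0720, -2.1300)
new body rate ω' = (0.2708, 0.3971, -0.9852)
q⊗(0,ω) = (0.7953911, 0.0955906, -0.4072159, 0.4151994)
updated quaternion q' = (-0.5218, -0.2837, -0.4629, 0.6581)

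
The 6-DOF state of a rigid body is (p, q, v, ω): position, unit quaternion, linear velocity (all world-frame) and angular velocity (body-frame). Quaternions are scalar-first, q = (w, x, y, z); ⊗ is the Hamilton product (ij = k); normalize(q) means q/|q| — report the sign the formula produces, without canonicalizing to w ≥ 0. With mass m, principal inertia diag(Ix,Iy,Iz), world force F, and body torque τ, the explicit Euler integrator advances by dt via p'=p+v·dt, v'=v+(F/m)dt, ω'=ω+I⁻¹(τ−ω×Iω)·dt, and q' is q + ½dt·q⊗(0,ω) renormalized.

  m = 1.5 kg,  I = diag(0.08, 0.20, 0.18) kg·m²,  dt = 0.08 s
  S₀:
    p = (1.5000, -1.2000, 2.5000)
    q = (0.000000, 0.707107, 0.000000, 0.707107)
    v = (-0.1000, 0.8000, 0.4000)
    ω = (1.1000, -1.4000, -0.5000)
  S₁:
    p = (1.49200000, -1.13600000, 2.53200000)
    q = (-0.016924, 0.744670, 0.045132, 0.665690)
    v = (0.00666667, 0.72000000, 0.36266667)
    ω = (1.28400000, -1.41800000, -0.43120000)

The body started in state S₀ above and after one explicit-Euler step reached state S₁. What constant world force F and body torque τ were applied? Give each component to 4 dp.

F = (2.0000, -1.5000, -0.7000)
τ = (0.1700, 0.0100, -0.0300)

v₁ − v₀ = (0.10666667, -0.08000000, -0.03733333)
F = m·Δv/dt = (2.0000, -1.5000, -0.7000)
ω₁ − ω₀ = (0.18400000, -0.01800000, 0.06880000)
ω₀×(Iω₀) = (-0.0140, 0.0550, -0.1848)
applied torque τ = (0.1700, 0.0100, -0.0300)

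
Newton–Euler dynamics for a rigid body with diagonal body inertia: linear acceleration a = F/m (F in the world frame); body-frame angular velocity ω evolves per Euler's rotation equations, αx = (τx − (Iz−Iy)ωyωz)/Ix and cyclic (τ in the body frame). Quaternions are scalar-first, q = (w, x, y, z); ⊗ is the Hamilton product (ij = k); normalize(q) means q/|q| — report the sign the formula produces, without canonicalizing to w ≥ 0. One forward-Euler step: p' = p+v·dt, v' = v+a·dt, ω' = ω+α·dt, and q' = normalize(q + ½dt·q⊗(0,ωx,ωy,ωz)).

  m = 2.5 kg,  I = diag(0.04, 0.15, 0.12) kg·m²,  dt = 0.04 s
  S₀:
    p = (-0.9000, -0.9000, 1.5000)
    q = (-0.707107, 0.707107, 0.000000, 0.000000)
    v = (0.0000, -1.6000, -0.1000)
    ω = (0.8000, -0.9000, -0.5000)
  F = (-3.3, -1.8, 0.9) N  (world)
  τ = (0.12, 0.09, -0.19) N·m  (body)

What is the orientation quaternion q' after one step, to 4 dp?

q⊗(0,ω) = (-0.5656856, -0.5656856, 0.9899498, -0.2828428)
updated quaternion q' = (-0.7182, 0.6956, 0.0198, -0.0057)

q' = (-0.7182, 0.6956, 0.0198, -0.0057)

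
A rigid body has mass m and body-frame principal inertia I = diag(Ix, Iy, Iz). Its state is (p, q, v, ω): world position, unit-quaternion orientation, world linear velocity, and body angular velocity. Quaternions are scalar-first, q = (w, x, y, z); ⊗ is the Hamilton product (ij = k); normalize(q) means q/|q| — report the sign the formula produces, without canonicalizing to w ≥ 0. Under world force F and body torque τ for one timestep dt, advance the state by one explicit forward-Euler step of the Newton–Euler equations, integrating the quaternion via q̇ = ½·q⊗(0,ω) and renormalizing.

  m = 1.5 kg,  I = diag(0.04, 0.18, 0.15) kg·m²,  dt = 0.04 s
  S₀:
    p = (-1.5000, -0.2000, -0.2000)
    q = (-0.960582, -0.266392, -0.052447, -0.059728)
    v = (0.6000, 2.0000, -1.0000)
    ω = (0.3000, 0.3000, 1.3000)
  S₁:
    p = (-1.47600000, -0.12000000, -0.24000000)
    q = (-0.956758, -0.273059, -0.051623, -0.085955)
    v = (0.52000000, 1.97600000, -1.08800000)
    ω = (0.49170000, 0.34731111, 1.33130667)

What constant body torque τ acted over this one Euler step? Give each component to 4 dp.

τ = (0.1800, 0.1700, 0.1300)

rate change Δω = (0.19170000, 0.04731111, 0.03130667)
τ = I·(Δω/dt) + ω₀×(Iω₀) = (0.1800, 0.1700, 0.1300)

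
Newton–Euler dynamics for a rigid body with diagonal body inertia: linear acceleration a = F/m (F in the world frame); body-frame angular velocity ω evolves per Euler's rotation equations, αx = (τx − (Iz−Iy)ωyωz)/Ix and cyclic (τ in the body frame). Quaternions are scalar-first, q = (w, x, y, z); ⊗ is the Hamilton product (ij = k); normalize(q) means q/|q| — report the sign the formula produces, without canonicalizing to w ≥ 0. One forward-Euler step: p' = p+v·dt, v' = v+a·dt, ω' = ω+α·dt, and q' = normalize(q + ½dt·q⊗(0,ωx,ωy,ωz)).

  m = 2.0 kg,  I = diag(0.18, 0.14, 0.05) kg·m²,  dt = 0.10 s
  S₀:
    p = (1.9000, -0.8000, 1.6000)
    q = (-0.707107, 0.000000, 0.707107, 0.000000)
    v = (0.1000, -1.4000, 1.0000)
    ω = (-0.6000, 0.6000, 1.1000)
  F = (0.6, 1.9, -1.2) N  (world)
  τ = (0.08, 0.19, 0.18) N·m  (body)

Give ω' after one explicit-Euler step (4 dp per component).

ω' = (-0.5226, 0.7970, 1.4312)

angular accel α = (0.7744, 1.9700, 3.3120)
ω' = ω + α·dt = (-0.5226, 0.7970, 1.4312)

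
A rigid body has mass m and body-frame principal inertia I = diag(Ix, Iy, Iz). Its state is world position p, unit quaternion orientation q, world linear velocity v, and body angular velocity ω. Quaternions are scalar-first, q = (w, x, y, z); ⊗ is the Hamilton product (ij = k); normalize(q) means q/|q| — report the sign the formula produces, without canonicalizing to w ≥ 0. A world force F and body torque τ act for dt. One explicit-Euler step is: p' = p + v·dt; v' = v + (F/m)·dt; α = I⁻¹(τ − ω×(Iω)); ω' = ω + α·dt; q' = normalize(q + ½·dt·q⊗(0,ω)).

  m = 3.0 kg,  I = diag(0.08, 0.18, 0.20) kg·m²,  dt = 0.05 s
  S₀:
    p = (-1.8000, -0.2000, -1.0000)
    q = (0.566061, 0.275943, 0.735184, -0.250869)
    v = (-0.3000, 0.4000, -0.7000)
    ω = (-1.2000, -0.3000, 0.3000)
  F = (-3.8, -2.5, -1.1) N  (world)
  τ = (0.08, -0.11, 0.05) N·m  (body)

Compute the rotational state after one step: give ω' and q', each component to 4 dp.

ω' = (-1.1489, -0.3426, 0.3035)
q' = (0.5814, 0.2625, 0.7360, -0.2265)

angular accel α = (1.0225, -0.8511, 0.0700)
ω + α·dt = (-1.1489, -0.3426, 0.3035)
q⊗(0,ω) = (0.6269475, -0.5339787, 0.0484416, 0.9692562)
updated quaternion q' = (0.5814, 0.2625, 0.7360, -0.2265)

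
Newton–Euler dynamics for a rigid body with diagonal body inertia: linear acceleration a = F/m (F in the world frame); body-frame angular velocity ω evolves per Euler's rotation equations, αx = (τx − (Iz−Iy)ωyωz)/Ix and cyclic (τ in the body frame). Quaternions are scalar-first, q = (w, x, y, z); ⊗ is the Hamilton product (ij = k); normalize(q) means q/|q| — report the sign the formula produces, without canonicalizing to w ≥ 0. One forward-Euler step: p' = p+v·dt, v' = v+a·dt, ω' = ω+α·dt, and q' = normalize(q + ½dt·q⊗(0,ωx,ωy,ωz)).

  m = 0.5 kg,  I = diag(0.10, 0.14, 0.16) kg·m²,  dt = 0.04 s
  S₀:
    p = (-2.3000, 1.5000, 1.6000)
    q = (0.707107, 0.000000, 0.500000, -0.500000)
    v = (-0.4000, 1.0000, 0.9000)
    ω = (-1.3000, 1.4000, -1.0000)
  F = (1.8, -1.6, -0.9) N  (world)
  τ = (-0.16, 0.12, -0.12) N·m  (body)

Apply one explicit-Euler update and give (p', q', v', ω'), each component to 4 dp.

p' = (-2.3160, 1.5400, 1.6360)
q' = (0.6825, -0.0144, 0.5323, -0.5007)
v' = (-0.2560, 0.8720, 0.8280)
ω' = (-1.3528, 1.4566, -1.0118)

a = F/m = (3.6000, -3.2000, -1.8000)
p + v·dt = (-2.3160, 1.5400, 1.6360)
v + (F/m)dt = (-0.2560, 0.8720, 0.8280)
gyro term ω×Iω = (-0.0280, -0.0780, -0.0728)
angular accel α = (-1.3200, 1.4143, -0.2950)
ω' = ω + α·dt = (-1.3528, 1.4566, -1.0118)
q⊗(0,ω) = (-1.2000000, -0.7192391, 1.6399498, -0.0571070)
q' = normalize(q + ½dt·q⊗(0,ω)) = (0.6825, -0.0144, 0.5323, -0.5007)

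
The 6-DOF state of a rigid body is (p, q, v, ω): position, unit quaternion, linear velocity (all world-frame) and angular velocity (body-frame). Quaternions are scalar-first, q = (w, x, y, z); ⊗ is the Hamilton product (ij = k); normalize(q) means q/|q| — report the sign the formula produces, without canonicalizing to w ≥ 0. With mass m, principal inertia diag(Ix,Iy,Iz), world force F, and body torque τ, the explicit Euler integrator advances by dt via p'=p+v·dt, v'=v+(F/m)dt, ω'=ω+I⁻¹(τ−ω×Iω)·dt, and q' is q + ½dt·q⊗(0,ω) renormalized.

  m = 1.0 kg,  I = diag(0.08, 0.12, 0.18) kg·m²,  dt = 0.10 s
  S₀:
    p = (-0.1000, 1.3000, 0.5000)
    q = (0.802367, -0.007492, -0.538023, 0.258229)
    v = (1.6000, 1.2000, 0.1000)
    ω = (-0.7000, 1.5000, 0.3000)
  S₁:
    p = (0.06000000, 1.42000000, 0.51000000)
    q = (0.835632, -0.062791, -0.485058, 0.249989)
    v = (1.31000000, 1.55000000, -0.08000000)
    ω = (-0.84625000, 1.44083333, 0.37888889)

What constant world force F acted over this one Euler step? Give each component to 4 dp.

velocity change Δv = (-0.29000000, 0.35000000, -0.18000000)
applied force F = (-2.9000, 3.5000, -1.8000)

F = (-2.9000, 3.5000, -1.8000)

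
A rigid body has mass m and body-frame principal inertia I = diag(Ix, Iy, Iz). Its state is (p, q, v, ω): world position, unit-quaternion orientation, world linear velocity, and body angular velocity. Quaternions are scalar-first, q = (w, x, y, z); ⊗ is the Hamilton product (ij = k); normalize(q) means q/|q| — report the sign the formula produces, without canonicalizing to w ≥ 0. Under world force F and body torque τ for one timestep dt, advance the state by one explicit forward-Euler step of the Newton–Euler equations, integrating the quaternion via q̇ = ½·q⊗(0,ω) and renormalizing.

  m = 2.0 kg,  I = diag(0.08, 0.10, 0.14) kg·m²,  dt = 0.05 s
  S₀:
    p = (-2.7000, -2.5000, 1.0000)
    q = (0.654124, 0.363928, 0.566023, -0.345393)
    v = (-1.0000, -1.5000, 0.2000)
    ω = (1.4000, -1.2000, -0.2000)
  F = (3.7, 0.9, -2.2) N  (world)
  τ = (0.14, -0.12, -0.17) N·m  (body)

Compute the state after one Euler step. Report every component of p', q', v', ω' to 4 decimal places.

p + v·dt = (-2.7500, -2.5750, 1.0100)
new velocity v' = (-0.9075, -1.4775, 0.1450)
angular accel α = (1.6300, -1.3680, -0.9743)
ω' = ω + α·dt = (1.4815, -1.2684, -0.2487)
q⊗(0,ω) = (0.1006498, 0.3880974, -1.1957134, -1.3599706)
updated quaternion q' = (0.6559, 0.3732, 0.5356, -0.3790)

p' = (-2.7500, -2.5750, 1.0100)
q' = (0.6559, 0.3732, 0.5356, -0.3790)
v' = (-0.9075, -1.4775, 0.1450)
ω' = (1.4815, -1.2684, -0.2487)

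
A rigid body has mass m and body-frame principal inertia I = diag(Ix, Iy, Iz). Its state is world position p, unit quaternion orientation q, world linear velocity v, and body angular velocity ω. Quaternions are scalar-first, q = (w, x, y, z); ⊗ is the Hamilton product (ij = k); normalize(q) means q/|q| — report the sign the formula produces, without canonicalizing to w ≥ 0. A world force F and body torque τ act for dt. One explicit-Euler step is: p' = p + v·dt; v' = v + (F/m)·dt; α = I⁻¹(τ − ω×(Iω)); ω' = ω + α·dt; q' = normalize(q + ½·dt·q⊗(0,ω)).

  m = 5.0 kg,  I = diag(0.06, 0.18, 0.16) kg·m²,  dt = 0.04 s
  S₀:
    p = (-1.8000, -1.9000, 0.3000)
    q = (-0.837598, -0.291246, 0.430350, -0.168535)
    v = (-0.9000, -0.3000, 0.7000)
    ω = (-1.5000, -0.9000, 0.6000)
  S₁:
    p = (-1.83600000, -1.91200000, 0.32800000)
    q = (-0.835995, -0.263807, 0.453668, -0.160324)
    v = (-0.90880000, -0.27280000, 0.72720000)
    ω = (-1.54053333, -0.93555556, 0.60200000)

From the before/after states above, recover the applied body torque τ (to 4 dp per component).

Δω = ω₁−ω₀ = (-0.04053333, -0.03555556, 0.00200000)
τ = I·(Δω/dt) + ω₀×(Iω₀) = (-0.0500, -0.0700, 0.1700)

τ = (-0.0500, -0.0700, 0.1700)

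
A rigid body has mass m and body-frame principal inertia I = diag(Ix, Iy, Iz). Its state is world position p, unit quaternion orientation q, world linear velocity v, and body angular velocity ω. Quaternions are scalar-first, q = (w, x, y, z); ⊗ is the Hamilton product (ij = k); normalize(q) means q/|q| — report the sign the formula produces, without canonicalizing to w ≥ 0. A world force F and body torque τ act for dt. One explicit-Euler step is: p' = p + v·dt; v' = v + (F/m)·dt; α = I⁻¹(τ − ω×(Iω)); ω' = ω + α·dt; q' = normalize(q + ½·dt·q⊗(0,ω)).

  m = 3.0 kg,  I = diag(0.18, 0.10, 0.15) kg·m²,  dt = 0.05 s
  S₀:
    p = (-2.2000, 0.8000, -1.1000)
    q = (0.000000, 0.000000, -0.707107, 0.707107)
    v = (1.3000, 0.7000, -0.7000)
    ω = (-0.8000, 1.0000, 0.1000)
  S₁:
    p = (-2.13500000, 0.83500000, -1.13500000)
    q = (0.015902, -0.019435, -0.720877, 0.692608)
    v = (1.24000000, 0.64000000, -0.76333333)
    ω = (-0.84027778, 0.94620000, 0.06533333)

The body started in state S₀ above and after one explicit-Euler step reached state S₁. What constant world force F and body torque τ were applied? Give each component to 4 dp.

ω₁ − ω₀ = (-0.04027778, -0.05380000, -0.03466667)
applied torque τ = (-0.1400, -0.1100, -0.0400)
velocity change Δv = (-0.06000000, -0.06000000, -0.06333333)
F = m·Δv/dt = (-3.6000, -3.6000, -3.8000)

F = (-3.6000, -3.6000, -3.8000)
τ = (-0.1400, -0.1100, -0.0400)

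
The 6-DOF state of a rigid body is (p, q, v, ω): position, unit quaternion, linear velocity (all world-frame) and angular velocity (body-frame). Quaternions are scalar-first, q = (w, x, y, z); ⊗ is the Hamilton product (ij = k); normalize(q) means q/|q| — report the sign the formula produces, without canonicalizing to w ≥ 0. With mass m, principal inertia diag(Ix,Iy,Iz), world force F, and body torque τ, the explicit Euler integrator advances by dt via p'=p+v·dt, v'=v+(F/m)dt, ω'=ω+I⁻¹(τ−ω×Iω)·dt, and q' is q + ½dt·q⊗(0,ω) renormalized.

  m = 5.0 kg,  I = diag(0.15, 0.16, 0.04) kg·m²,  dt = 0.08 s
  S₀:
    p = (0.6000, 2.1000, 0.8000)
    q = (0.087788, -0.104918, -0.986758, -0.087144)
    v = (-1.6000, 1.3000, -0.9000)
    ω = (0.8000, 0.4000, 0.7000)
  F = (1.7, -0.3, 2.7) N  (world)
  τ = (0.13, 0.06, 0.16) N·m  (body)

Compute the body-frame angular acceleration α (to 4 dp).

α = (1.0907, -0.0100, 3.9200)

ω×(Iω) gyroscopic = (-0.0336, 0.0616, 0.0032)
α = I⁻¹(τ − ω×Iω) = (1.0907, -0.0100, 3.9200)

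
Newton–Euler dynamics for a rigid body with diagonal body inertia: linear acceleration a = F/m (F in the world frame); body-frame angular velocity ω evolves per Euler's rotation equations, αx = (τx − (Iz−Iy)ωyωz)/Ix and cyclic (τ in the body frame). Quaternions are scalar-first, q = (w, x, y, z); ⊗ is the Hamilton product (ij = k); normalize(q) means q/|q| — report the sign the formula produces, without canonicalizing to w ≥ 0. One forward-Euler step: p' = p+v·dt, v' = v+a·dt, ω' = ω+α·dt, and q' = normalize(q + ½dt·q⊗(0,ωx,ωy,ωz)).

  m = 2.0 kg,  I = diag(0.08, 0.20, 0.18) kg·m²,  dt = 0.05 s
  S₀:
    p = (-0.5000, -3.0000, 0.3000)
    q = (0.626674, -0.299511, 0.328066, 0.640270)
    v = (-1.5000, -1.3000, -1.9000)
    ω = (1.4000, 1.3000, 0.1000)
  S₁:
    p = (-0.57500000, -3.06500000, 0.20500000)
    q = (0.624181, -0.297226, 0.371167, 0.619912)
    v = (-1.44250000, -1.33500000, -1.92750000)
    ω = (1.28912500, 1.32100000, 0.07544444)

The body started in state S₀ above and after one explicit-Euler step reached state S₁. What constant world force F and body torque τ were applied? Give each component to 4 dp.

F = (2.3000, -1.4000, -1.1000)
τ = (-0.1800, 0.0700, 0.1300)

ω₁ − ω₀ = (-0.11087500, 0.02100000, -0.02455556)
I·α + gyro = (-0.1800, 0.0700, 0.1300)
Δv = v₁−v₀ = (0.05750000, -0.03500000, -0.02750000)
applied force F = (2.3000, -1.4000, -1.1000)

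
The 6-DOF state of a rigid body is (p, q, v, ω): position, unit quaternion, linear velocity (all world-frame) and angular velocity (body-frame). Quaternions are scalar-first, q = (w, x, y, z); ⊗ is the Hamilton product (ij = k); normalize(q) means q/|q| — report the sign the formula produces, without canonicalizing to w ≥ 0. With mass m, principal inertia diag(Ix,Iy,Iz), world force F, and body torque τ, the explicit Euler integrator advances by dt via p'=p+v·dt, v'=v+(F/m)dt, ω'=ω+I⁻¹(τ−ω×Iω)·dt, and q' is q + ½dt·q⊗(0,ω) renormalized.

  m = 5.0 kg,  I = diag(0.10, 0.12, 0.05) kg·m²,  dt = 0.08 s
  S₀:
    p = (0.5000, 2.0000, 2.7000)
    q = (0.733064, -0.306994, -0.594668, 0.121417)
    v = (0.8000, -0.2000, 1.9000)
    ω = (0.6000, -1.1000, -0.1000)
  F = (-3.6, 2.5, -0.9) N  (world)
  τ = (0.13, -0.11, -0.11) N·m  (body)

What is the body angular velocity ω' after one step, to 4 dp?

ω' = (0.7102, -1.1713, -0.2549)

α = I⁻¹(τ − ω×Iω) = (1.3770, -0.8917, -1.9360)
ω + α·dt = (0.7102, -1.1713, -0.2549)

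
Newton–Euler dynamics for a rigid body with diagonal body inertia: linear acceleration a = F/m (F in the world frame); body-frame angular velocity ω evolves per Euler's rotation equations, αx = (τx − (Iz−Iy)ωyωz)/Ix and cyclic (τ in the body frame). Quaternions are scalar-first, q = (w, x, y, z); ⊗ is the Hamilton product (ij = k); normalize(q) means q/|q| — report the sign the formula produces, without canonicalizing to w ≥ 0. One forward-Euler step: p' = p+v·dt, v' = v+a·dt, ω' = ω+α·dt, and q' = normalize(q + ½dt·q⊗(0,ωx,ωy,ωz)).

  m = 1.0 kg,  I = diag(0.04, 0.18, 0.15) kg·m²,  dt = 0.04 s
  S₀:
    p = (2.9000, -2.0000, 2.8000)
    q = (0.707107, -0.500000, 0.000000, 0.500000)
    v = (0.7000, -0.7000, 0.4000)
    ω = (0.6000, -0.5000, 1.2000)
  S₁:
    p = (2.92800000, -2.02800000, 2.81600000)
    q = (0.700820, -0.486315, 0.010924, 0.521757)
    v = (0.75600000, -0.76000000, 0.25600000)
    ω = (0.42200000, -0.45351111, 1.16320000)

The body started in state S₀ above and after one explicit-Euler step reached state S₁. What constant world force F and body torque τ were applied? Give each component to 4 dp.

F = (1.4000, -1.5000, -3.6000)
τ = (-0.1600, 0.1300, -0.1800)

Δω = ω₁−ω₀ = (-0.17800000, 0.04648889, -0.03680000)
I·α + gyro = (-0.1600, 0.1300, -0.1800)
Δv = v₁−v₀ = (0.05600000, -0.06000000, -0.14400000)
F = m·Δv/dt = (1.4000, -1.5000, -3.6000)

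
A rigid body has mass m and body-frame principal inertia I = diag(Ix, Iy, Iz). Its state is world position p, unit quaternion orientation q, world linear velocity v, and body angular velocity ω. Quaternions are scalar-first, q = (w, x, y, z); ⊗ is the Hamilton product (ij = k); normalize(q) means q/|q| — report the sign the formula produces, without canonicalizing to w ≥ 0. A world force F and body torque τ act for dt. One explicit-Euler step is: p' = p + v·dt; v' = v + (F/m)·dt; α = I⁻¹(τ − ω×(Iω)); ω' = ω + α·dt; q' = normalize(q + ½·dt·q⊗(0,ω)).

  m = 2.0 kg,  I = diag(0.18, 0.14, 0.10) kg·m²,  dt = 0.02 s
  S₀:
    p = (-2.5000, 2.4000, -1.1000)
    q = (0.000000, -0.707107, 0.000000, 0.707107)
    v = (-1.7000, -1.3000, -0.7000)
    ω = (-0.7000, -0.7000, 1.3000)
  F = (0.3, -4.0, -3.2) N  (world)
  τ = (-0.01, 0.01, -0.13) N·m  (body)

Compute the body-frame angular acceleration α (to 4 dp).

ω×(Iω) gyroscopic = (0.0364, -0.0728, -0.0196)
α = I⁻¹(τ − ω×Iω) = (-0.2578, 0.5914, -1.1040)

α = (-0.2578, 0.5914, -1.1040)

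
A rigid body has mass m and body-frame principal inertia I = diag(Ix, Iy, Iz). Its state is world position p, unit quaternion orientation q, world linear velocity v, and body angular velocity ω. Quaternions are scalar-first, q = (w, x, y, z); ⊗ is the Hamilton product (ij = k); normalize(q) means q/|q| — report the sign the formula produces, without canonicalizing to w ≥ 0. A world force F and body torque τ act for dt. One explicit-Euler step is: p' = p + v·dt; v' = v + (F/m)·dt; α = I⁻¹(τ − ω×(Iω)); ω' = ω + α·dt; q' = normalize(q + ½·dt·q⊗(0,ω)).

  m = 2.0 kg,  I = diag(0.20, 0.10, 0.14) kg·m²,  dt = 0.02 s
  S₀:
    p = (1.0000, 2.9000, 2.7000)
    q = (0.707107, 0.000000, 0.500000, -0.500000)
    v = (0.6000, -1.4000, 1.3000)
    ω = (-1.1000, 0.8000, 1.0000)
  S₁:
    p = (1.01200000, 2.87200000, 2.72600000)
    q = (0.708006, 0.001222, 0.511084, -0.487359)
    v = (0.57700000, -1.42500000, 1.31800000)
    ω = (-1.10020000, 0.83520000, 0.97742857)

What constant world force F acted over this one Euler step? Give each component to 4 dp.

F = (-2.3000, -2.5000, 1.8000)

Δv = v₁−v₀ = (-0.02300000, -0.02500000, 0.01800000)
F = m·Δv/dt = (-2.3000, -2.5000, 1.8000)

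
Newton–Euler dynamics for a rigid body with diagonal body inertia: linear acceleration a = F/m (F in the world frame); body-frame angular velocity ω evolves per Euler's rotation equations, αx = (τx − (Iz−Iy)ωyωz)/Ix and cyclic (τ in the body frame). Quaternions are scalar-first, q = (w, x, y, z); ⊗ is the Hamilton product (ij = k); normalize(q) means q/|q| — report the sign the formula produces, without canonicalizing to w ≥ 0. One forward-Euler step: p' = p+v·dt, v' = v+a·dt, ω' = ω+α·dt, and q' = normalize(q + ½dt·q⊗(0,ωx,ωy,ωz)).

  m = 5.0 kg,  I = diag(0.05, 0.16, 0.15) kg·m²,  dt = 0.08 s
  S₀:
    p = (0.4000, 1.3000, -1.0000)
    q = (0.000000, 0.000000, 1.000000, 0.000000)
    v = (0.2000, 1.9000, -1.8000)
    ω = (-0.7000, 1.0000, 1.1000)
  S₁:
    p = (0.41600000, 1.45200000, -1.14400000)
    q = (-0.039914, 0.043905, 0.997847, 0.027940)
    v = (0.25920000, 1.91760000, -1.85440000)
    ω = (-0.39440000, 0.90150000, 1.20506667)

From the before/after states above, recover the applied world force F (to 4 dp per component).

F = (3.7000, 1.1000, -3.4000)

v₁ − v₀ = (0.05920000, 0.01760000, -0.05440000)
m·(v₁−v₀)/dt = (3.7000, 1.1000, -3.4000)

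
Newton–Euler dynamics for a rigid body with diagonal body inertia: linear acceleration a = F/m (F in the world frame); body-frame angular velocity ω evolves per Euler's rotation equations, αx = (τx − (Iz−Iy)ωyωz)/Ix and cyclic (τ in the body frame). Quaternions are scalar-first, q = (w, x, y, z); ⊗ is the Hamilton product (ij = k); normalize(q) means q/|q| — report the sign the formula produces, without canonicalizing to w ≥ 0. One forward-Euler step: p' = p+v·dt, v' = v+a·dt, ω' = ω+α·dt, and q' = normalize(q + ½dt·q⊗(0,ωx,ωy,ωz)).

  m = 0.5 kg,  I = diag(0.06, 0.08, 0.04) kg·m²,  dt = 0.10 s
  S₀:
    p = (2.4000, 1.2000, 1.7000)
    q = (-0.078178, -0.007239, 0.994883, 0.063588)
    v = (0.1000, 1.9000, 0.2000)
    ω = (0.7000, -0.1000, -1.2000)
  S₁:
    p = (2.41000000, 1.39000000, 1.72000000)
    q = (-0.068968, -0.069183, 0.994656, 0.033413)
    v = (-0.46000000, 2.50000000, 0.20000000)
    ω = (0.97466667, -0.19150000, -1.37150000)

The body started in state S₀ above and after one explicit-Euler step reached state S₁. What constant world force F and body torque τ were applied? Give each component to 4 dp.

Δω = ω₁−ω₀ = (0.27466667, -0.09150000, -0.17150000)
τ = I·(Δω/dt) + ω₀×(Iω₀) = (0.1600, -0.0900, -0.0700)
velocity change Δv = (-0.56000000, 0.60000000, 0.00000000)
applied force F = (-2.8000, 3.0000, 0.0000)

F = (-2.8000, 3.0000, 0.0000)
τ = (0.1600, -0.0900, -0.0700)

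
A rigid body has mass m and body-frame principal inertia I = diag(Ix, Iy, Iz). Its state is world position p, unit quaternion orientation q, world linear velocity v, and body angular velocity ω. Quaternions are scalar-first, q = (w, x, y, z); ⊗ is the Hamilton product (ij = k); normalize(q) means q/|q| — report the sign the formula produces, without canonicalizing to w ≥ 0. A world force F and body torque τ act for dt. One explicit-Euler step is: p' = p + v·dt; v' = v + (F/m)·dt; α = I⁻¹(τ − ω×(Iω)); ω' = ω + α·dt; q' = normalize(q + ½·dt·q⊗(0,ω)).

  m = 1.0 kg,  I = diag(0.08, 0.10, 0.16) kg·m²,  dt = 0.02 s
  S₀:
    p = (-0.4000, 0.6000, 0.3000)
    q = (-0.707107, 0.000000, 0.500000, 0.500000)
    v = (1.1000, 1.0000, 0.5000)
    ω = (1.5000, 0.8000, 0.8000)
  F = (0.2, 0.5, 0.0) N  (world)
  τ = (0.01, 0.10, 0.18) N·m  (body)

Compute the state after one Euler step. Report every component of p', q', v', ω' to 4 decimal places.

p' = (-0.3780, 0.6200, 0.3100)
q' = (-0.7150, -0.0106, 0.5018, 0.4868)
v' = (1.1040, 1.0100, 0.5000)
ω' = (1.4929, 0.8392, 0.8195)

a = (0.2000, 0.5000, 0.0000)
p + v·dt = (-0.3780, 0.6200, 0.3100)
v' = v + a·dt = (1.1040, 1.0100, 0.5000)
angular accel α = (-0.3550, 1.9600, 0.9750)
new body rate ω' = (1.4929, 0.8392, 0.8195)
Hamilton product q⊗(0,ω) = (-0.8000000, -1.0606605, 0.1843144, -1.3156856)
updated quaternion q' = (-0.7150, -0.0106, 0.5018, 0.4868)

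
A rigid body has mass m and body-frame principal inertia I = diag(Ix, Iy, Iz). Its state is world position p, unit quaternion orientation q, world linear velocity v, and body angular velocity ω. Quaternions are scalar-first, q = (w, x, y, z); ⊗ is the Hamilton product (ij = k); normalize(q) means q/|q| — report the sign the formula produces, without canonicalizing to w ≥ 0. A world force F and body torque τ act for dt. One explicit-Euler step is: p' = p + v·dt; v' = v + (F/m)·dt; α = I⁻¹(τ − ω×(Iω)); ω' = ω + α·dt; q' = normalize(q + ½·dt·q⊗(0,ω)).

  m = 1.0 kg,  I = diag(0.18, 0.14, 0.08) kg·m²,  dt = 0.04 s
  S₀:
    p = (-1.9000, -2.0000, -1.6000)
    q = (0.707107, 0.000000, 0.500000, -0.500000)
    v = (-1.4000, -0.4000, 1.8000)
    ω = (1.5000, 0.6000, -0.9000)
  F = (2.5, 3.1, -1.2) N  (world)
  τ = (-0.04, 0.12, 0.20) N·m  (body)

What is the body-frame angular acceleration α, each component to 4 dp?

α = (-0.4022, 1.8214, 2.9500)

precession coupling ω×(Iω) = (0.0324, -0.1350, -0.0360)
(τ − ω×Iω)/I = (-0.4022, 1.8214, 2.9500)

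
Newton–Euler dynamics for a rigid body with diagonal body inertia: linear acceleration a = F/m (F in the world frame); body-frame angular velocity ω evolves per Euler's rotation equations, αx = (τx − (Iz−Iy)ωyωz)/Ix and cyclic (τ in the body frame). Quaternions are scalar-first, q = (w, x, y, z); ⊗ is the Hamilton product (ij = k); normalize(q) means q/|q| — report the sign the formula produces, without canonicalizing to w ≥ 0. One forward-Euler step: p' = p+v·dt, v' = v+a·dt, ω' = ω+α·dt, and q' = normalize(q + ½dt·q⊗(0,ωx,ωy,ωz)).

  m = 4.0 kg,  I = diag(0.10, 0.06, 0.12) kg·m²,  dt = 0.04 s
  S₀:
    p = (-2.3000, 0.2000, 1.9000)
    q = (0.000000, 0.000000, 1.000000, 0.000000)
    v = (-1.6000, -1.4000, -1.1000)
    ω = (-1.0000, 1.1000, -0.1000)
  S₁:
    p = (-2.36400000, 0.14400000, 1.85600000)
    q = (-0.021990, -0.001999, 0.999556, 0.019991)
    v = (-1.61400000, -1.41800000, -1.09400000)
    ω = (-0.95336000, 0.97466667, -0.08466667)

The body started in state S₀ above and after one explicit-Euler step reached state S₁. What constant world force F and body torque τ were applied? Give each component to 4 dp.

rate change Δω = (0.04664000, -0.12533333, 0.01533333)
gyro term ω₀×Iω₀ = (-0.0066, -0.0020, 0.0440)
I·α + gyro = (0.1100, -0.1900, 0.0900)
Δv = v₁−v₀ = (-0.01400000, -0.01800000, 0.00600000)
applied force F = (-1.4000, -1.8000, 0.6000)

F = (-1.4000, -1.8000, 0.6000)
τ = (0.1100, -0.1900, 0.0900)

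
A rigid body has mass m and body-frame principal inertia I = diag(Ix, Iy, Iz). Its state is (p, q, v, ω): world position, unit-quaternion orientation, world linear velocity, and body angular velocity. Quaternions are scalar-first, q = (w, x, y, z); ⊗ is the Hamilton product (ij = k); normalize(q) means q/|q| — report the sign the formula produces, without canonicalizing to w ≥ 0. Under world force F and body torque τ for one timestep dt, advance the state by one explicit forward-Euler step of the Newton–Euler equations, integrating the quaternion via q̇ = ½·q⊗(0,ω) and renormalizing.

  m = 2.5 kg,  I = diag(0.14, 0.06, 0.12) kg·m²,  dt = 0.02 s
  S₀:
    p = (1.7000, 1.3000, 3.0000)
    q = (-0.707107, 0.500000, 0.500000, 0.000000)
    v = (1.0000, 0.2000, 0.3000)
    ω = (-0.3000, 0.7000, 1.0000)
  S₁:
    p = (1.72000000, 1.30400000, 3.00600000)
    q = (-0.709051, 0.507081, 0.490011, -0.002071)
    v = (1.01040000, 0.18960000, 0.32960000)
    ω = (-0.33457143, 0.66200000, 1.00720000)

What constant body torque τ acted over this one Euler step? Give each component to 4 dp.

τ = (-0.2000, -0.1200, 0.0600)

Δω = ω₁−ω₀ = (-0.03457143, -0.03800000, 0.00720000)
gyro term ω₀×Iω₀ = (0.0420, -0.0060, 0.0168)
τ = I·(Δω/dt) + ω₀×(Iω₀) = (-0.2000, -0.1200, 0.0600)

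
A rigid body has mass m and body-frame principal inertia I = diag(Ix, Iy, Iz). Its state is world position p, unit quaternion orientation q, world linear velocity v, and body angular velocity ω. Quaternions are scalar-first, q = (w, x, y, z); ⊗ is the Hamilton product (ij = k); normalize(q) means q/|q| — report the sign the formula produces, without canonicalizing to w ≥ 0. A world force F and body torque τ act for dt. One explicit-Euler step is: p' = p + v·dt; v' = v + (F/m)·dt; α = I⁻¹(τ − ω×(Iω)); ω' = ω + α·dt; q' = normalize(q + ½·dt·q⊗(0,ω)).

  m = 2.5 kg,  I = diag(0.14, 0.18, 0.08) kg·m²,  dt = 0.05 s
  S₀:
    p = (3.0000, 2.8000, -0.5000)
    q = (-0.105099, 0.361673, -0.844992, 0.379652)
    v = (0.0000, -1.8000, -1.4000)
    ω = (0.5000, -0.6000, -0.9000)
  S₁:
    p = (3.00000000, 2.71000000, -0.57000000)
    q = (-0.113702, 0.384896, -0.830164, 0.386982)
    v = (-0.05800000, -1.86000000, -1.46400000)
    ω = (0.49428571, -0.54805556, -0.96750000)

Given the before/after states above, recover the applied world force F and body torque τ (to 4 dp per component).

F = (-2.9000, -3.0000, -3.2000)
τ = (-0.0700, 0.1600, -0.1200)

Δv = v₁−v₀ = (-0.05800000, -0.06000000, -0.06400000)
m·(v₁−v₀)/dt = (-2.9000, -3.0000, -3.2000)
Δω = ω₁−ω₀ = (-0.00571429, 0.05194444, -0.06750000)
τ = I·(Δω/dt) + ω₀×(Iω₀) = (-0.0700, 0.1600, -0.1200)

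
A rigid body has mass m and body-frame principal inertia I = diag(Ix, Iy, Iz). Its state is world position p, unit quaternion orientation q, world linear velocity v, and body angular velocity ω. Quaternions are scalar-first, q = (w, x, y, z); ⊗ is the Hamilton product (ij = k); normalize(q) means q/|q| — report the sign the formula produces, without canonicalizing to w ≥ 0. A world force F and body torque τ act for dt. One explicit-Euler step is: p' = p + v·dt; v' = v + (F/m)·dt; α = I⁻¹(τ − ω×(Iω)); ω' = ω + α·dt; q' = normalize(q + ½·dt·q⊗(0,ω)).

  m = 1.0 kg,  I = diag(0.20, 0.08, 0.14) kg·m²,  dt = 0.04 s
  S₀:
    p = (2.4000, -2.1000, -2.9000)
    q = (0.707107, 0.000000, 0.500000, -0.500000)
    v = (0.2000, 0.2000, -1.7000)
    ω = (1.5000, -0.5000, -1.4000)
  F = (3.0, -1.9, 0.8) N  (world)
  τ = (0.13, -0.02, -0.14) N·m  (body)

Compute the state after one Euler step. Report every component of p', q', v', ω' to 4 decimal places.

p' = (2.4080, -2.0920, -2.9680)
q' = (0.6975, 0.0022, 0.4775, -0.5343)
v' = (0.3200, 0.1240, -1.6680)
ω' = (1.5176, -0.4470, -1.4657)

a = F/m = (3.0000, -1.9000, 0.8000)
p' = p + v·dt = (2.4080, -2.0920, -2.9680)
v' = v + a·dt = (0.3200, 0.1240, -1.6680)
α = I⁻¹(τ − ω×Iω) = (0.4400, 1.3250, -1.6429)
new body rate ω' = (1.5176, -0.4470, -1.4657)
Hamilton product q⊗(0,ω) = (-0.4500000, 0.1106605, -1.1035535, -1.7399498)
q' = normalize(q + ½dt·q⊗(0,ω)) = (0.6975, 0.0022, 0.4775, -0.5343)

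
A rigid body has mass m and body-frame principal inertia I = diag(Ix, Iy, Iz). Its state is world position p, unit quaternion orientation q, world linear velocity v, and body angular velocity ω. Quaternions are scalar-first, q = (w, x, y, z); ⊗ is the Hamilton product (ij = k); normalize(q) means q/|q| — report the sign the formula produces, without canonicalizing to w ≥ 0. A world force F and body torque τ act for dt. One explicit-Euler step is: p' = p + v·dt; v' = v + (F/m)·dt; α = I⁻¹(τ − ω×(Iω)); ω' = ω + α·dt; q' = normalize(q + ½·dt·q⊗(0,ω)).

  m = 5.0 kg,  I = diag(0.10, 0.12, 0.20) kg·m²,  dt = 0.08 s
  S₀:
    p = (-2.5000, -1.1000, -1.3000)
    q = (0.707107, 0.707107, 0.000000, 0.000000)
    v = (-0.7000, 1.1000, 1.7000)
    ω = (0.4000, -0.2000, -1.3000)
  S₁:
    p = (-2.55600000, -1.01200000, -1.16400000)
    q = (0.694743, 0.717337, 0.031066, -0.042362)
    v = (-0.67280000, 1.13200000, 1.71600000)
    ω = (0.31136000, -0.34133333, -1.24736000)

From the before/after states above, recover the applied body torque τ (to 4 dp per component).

rate change Δω = (-0.08864000, -0.14133333, 0.05264000)
τ = I·(Δω/dt) + ω₀×(Iω₀) = (-0.0900, -0.1600, 0.1300)

τ = (-0.0900, -0.1600, 0.1300)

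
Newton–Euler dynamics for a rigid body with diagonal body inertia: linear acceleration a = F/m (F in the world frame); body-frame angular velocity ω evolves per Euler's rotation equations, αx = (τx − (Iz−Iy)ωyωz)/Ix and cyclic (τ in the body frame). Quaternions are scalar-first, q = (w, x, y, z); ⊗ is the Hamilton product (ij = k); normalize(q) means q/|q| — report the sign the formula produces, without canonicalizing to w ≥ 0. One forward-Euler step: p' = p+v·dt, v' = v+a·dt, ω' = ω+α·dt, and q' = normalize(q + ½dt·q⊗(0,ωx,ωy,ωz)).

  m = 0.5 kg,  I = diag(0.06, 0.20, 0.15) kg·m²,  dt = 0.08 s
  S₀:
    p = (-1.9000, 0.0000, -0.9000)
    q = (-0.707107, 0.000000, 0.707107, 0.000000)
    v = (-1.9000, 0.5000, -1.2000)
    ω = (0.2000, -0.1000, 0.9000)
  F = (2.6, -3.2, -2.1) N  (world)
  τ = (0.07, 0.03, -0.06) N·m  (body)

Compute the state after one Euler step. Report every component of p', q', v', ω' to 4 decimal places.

angular accel α = (1.0917, 0.2310, -0.3813)
new body rate ω' = (0.2873, -0.0815, 0.8695)
2q̇ = q⊗(0,ω) = (0.0707107, 0.4949749, 0.0707107, -0.7778177)
updated quaternion q' = (-0.7038, 0.0198, 0.7094, -0.0311)
linear accel F/m = (5.2000, -6.4000, -4.2000)
p' = p + v·dt = (-2.0520, 0.0400, -0.9960)
new velocity v' = (-1.4840, -0.0120, -1.5360)

p' = (-2.0520, 0.0400, -0.9960)
q' = (-0.7038, 0.0198, 0.7094, -0.0311)
v' = (-1.4840, -0.0120, -1.5360)
ω' = (0.2873, -0.0815, 0.8695)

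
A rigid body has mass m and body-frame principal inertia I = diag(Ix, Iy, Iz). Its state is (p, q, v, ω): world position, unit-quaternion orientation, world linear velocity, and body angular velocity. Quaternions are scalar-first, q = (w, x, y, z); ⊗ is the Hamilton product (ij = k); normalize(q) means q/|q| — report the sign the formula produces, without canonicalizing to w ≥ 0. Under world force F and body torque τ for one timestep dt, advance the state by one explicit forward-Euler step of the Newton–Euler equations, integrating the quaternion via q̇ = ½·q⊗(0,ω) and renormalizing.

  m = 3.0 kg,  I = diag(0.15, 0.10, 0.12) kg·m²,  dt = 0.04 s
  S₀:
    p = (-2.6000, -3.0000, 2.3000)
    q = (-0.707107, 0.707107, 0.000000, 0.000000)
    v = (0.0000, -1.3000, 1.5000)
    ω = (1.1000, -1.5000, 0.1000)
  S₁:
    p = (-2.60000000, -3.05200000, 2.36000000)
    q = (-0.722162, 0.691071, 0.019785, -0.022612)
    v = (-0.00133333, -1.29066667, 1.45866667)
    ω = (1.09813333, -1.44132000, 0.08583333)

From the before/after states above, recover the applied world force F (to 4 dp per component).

F = (-0.1000, 0.7000, -3.1000)

Δv = v₁−v₀ = (-0.00133333, 0.00933333, -0.04133333)
m·(v₁−v₀)/dt = (-0.1000, 0.7000, -3.1000)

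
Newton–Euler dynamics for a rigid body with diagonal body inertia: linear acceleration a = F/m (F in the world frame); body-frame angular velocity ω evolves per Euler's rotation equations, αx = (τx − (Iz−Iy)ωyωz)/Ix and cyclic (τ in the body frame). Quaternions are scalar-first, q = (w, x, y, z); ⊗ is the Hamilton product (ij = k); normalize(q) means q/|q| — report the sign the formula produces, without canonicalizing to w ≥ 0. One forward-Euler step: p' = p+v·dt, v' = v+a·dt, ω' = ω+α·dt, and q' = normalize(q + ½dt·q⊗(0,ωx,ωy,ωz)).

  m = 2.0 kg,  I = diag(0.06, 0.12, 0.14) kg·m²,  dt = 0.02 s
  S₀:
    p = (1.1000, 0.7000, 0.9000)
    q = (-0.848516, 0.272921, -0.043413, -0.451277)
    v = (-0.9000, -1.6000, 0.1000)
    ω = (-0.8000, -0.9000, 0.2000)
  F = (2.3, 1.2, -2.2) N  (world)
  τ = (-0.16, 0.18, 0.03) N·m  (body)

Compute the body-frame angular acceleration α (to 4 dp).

gyro term ω×Iω = (-0.0036, 0.0128, 0.0432)
(τ − ω×Iω)/I = (-2.6067, 1.3933, -0.0943)

α = (-2.6067, 1.3933, -0.0943)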